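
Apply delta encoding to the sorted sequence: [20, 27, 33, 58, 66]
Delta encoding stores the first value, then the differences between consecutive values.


First value: 20
Deltas:
  27 - 20 = 7
  33 - 27 = 6
  58 - 33 = 25
  66 - 58 = 8


Delta encoded: [20, 7, 6, 25, 8]


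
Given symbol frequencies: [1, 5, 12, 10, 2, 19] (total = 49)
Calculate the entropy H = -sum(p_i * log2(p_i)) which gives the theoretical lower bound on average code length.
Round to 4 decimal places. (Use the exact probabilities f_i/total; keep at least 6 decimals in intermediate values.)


Per-symbol terms -p_i * log2(p_i) with p_i = f_i/49:
  p = 1/49 = 0.020408: log2(p) = -5.614710, -p*log2(p) = 0.114586
  p = 5/49 = 0.102041: log2(p) = -3.292782, -p*log2(p) = 0.335998
  p = 12/49 = 0.244898: log2(p) = -2.029747, -p*log2(p) = 0.497081
  p = 10/49 = 0.204082: log2(p) = -2.292782, -p*log2(p) = 0.467915
  p = 2/49 = 0.040816: log2(p) = -4.614710, -p*log2(p) = 0.188356
  p = 19/49 = 0.387755: log2(p) = -1.366782, -p*log2(p) = 0.529977
H = 0.114586 + 0.335998 + 0.497081 + 0.467915 + 0.188356 + 0.529977 = 2.133913

H = 2.1339 bits/symbol


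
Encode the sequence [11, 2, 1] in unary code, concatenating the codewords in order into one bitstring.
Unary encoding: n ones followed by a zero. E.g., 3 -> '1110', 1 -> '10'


Encode each number as n ones followed by a terminating 0:
  11 -> 111111111110 (12 bits)
  2 -> 110 (3 bits)
  1 -> 10 (2 bits)
Total length = 12 + 3 + 2 = 17 bits.

Unary([11, 2, 1]) = 11111111111011010 (17 bits)


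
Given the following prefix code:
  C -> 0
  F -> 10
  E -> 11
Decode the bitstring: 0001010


Decoding step by step:
Bits 0 -> C
Bits 0 -> C
Bits 0 -> C
Bits 10 -> F
Bits 10 -> F


Decoded message: CCCFF


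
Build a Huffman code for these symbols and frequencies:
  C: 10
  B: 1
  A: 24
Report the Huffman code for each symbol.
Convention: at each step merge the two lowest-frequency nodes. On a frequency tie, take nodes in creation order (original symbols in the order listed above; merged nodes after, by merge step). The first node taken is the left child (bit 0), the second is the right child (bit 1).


Huffman tree construction:
Step 1: Merge B(1) + C(10) = 11
Step 2: Merge (B+C)(11) + A(24) = 35
Read each symbol's code off the tree from the root (left child = 0, right child = 1).

Codes:
  C: 01 (length 2)
  B: 00 (length 2)
  A: 1 (length 1)
Average code length: 46/35 = 1.3143 bits/symbol


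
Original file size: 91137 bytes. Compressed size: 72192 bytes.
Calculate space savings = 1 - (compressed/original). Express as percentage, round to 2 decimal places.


ratio = compressed/original = 72192/91137 = 0.792126
savings = 1 - ratio = 1 - 0.792126 = 0.207874
as a percentage: 0.207874 * 100 = 20.79%

Space savings = 1 - 72192/91137 = 20.79%


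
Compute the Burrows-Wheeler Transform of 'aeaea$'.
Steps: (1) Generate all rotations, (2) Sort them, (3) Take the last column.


Rotations (sorted):
  0: $aeaea -> last char: a
  1: a$aeae -> last char: e
  2: aea$ae -> last char: e
  3: aeaea$ -> last char: $
  4: ea$aea -> last char: a
  5: eaea$a -> last char: a


BWT = aee$aa


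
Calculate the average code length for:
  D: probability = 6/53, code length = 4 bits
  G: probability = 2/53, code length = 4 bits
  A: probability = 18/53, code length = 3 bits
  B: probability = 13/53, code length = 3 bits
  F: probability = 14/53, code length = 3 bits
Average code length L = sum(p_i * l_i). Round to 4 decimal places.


Weighted contributions p_i * l_i:
  D: (6/53) * 4 = 24/53
  G: (2/53) * 4 = 8/53
  A: (18/53) * 3 = 54/53
  B: (13/53) * 3 = 39/53
  F: (14/53) * 3 = 42/53
Sum = (24 + 8 + 54 + 39 + 42)/53 = 167/53

L = 167/53 = 3.1509 bits/symbol


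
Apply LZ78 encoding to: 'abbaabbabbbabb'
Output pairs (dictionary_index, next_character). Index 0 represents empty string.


LZ78 encoding steps:
Dictionary: {0: ''}
Step 1: w='' (idx 0), next='a' -> output (0, 'a'), add 'a' as idx 1
Step 2: w='' (idx 0), next='b' -> output (0, 'b'), add 'b' as idx 2
Step 3: w='b' (idx 2), next='a' -> output (2, 'a'), add 'ba' as idx 3
Step 4: w='a' (idx 1), next='b' -> output (1, 'b'), add 'ab' as idx 4
Step 5: w='ba' (idx 3), next='b' -> output (3, 'b'), add 'bab' as idx 5
Step 6: w='b' (idx 2), next='b' -> output (2, 'b'), add 'bb' as idx 6
Step 7: w='ab' (idx 4), next='b' -> output (4, 'b'), add 'abb' as idx 7


Encoded: [(0, 'a'), (0, 'b'), (2, 'a'), (1, 'b'), (3, 'b'), (2, 'b'), (4, 'b')]


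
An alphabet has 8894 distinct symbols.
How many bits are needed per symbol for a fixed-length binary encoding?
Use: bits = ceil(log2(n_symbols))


log2(8894) = 13.1186
Bracket: 2^13 = 8192 < 8894 <= 2^14 = 16384
So ceil(log2(8894)) = 14

bits = ceil(log2(8894)) = ceil(13.1186) = 14 bits


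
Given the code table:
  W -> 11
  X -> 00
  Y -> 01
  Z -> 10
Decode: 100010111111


Decoding:
10 -> Z
00 -> X
10 -> Z
11 -> W
11 -> W
11 -> W


Result: ZXZWWW


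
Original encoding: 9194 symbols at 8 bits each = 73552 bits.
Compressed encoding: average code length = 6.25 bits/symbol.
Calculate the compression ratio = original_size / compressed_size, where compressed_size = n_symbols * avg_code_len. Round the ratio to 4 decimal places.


original_size = n_symbols * orig_bits = 9194 * 8 = 73552 bits
compressed_size = n_symbols * avg_code_len = 9194 * 6.25 = 57462.5 bits
ratio = original_size / compressed_size = 73552 / 57462.5 = 1.28

Compression ratio = 1.28


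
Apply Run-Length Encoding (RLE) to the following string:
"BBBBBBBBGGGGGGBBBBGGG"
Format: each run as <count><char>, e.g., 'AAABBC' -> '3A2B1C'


Scanning runs left to right:
  i=0: run of 'B' x 8 -> '8B'
  i=8: run of 'G' x 6 -> '6G'
  i=14: run of 'B' x 4 -> '4B'
  i=18: run of 'G' x 3 -> '3G'

RLE = 8B6G4B3G


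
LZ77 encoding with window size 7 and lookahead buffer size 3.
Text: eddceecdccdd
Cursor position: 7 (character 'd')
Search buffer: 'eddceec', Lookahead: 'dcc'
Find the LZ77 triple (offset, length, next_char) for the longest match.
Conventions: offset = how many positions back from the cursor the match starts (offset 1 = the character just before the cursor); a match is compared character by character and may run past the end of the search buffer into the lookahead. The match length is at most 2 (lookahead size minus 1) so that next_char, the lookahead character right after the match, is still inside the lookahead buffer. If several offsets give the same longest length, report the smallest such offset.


Try each offset into the search buffer:
  offset=1 (pos 6, char 'c'): match length 0
  offset=2 (pos 5, char 'e'): match length 0
  offset=3 (pos 4, char 'e'): match length 0
  offset=4 (pos 3, char 'c'): match length 0
  offset=5 (pos 2, char 'd'): match length 2
  offset=6 (pos 1, char 'd'): match length 1
  offset=7 (pos 0, char 'e'): match length 0
Longest match has length 2 at offset 5.
next_char = character at position 7 + 2 = 9 -> 'c'

Best match: offset=5, length=2 (matching 'dc' starting at position 2)
LZ77 triple: (5, 2, 'c')


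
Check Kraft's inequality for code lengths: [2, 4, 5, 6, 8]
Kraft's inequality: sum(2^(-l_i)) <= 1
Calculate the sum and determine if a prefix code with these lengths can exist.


Sum = 2^(-2) + 2^(-4) + 2^(-5) + 2^(-6) + 2^(-8)
    = 0.25 + 0.0625 + 0.03125 + 0.015625 + 0.00390625
    = 93/256 = 0.36328125
Since 0.36328125 <= 1, Kraft's inequality IS satisfied.
A prefix code with these lengths CAN exist.

Kraft sum = 0.36328125. Satisfied.


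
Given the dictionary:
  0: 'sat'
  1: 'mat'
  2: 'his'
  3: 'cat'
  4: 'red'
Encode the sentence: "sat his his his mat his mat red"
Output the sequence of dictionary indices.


Look up each word in the dictionary:
  'sat' -> 0
  'his' -> 2
  'his' -> 2
  'his' -> 2
  'mat' -> 1
  'his' -> 2
  'mat' -> 1
  'red' -> 4

Encoded: [0, 2, 2, 2, 1, 2, 1, 4]


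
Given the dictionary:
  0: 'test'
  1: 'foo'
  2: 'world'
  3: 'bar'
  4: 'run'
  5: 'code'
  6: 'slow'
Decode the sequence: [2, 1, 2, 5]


Look up each index in the dictionary:
  2 -> 'world'
  1 -> 'foo'
  2 -> 'world'
  5 -> 'code'

Decoded: "world foo world code"


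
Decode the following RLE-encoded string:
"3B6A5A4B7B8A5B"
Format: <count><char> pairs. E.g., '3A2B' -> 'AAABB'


Expanding each <count><char> pair:
  3B -> 'BBB'
  6A -> 'AAAAAA'
  5A -> 'AAAAA'
  4B -> 'BBBB'
  7B -> 'BBBBBBB'
  8A -> 'AAAAAAAA'
  5B -> 'BBBBB'

Decoded = BBBAAAAAAAAAAABBBBBBBBBBBAAAAAAAABBBBB


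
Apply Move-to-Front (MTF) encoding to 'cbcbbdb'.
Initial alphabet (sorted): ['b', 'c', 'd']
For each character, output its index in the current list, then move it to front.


MTF encoding:
'c': index 1 in ['b', 'c', 'd'] -> ['c', 'b', 'd']
'b': index 1 in ['c', 'b', 'd'] -> ['b', 'c', 'd']
'c': index 1 in ['b', 'c', 'd'] -> ['c', 'b', 'd']
'b': index 1 in ['c', 'b', 'd'] -> ['b', 'c', 'd']
'b': index 0 in ['b', 'c', 'd'] -> ['b', 'c', 'd']
'd': index 2 in ['b', 'c', 'd'] -> ['d', 'b', 'c']
'b': index 1 in ['d', 'b', 'c'] -> ['b', 'd', 'c']


Output: [1, 1, 1, 1, 0, 2, 1]


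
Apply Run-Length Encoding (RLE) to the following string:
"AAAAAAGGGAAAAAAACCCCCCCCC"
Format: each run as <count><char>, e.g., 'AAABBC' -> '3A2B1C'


Scanning runs left to right:
  i=0: run of 'A' x 6 -> '6A'
  i=6: run of 'G' x 3 -> '3G'
  i=9: run of 'A' x 7 -> '7A'
  i=16: run of 'C' x 9 -> '9C'

RLE = 6A3G7A9C


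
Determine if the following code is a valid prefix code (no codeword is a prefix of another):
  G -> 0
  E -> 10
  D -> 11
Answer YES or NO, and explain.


Checking each pair (does one codeword prefix another?):
  G='0' vs E='10': no prefix
  G='0' vs D='11': no prefix
  E='10' vs G='0': no prefix
  E='10' vs D='11': no prefix
  D='11' vs G='0': no prefix
  D='11' vs E='10': no prefix
No violation found over all pairs.

YES -- this is a valid prefix code. No codeword is a prefix of any other codeword.


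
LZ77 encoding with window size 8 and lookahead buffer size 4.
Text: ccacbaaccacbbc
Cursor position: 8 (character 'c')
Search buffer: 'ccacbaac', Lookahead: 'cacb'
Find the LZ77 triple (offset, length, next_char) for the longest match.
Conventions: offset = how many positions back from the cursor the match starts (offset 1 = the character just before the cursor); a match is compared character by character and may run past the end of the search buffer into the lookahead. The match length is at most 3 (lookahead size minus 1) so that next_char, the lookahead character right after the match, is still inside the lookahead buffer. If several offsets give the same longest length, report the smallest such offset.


Try each offset into the search buffer:
  offset=1 (pos 7, char 'c'): match length 1
  offset=2 (pos 6, char 'a'): match length 0
  offset=3 (pos 5, char 'a'): match length 0
  offset=4 (pos 4, char 'b'): match length 0
  offset=5 (pos 3, char 'c'): match length 1
  offset=6 (pos 2, char 'a'): match length 0
  offset=7 (pos 1, char 'c'): match length 3
  offset=8 (pos 0, char 'c'): match length 1
Longest match has length 3 at offset 7.
next_char = character at position 8 + 3 = 11 -> 'b'

Best match: offset=7, length=3 (matching 'cac' starting at position 1)
LZ77 triple: (7, 3, 'b')


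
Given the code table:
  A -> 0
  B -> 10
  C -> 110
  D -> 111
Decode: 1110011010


Decoding:
111 -> D
0 -> A
0 -> A
110 -> C
10 -> B


Result: DAACB


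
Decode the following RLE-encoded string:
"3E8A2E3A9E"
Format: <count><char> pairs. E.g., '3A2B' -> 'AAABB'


Expanding each <count><char> pair:
  3E -> 'EEE'
  8A -> 'AAAAAAAA'
  2E -> 'EE'
  3A -> 'AAA'
  9E -> 'EEEEEEEEE'

Decoded = EEEAAAAAAAAEEAAAEEEEEEEEE


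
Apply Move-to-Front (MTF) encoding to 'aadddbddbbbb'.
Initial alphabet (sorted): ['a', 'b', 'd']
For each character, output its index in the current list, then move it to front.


MTF encoding:
'a': index 0 in ['a', 'b', 'd'] -> ['a', 'b', 'd']
'a': index 0 in ['a', 'b', 'd'] -> ['a', 'b', 'd']
'd': index 2 in ['a', 'b', 'd'] -> ['d', 'a', 'b']
'd': index 0 in ['d', 'a', 'b'] -> ['d', 'a', 'b']
'd': index 0 in ['d', 'a', 'b'] -> ['d', 'a', 'b']
'b': index 2 in ['d', 'a', 'b'] -> ['b', 'd', 'a']
'd': index 1 in ['b', 'd', 'a'] -> ['d', 'b', 'a']
'd': index 0 in ['d', 'b', 'a'] -> ['d', 'b', 'a']
'b': index 1 in ['d', 'b', 'a'] -> ['b', 'd', 'a']
'b': index 0 in ['b', 'd', 'a'] -> ['b', 'd', 'a']
'b': index 0 in ['b', 'd', 'a'] -> ['b', 'd', 'a']
'b': index 0 in ['b', 'd', 'a'] -> ['b', 'd', 'a']


Output: [0, 0, 2, 0, 0, 2, 1, 0, 1, 0, 0, 0]


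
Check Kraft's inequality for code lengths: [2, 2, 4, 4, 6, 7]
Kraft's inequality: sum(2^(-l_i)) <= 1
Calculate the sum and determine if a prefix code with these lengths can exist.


Sum = 2^(-2) + 2^(-2) + 2^(-4) + 2^(-4) + 2^(-6) + 2^(-7)
    = 0.25 + 0.25 + 0.0625 + 0.0625 + 0.015625 + 0.0078125
    = 83/128 = 0.6484375
Since 0.6484375 <= 1, Kraft's inequality IS satisfied.
A prefix code with these lengths CAN exist.

Kraft sum = 0.6484375. Satisfied.


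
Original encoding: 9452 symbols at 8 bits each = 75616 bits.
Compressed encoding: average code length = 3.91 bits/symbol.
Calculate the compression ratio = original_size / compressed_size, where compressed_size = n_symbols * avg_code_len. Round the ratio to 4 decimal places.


original_size = n_symbols * orig_bits = 9452 * 8 = 75616 bits
compressed_size = n_symbols * avg_code_len = 9452 * 3.91 = 36957.32 bits
ratio = original_size / compressed_size = 75616 / 36957.32 = 2.046

Compression ratio = 2.046


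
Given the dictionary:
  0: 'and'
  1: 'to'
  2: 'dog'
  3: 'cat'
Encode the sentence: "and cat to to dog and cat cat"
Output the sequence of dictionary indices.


Look up each word in the dictionary:
  'and' -> 0
  'cat' -> 3
  'to' -> 1
  'to' -> 1
  'dog' -> 2
  'and' -> 0
  'cat' -> 3
  'cat' -> 3

Encoded: [0, 3, 1, 1, 2, 0, 3, 3]


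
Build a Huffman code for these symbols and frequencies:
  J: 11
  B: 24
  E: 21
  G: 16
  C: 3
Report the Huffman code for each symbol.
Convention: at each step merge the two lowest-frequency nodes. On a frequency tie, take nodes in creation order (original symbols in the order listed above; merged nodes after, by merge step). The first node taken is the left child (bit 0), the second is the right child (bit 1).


Huffman tree construction:
Step 1: Merge C(3) + J(11) = 14
Step 2: Merge (C+J)(14) + G(16) = 30
Step 3: Merge E(21) + B(24) = 45
Step 4: Merge ((C+J)+G)(30) + (E+B)(45) = 75
Read each symbol's code off the tree from the root (left child = 0, right child = 1).

Codes:
  J: 001 (length 3)
  B: 11 (length 2)
  E: 10 (length 2)
  G: 01 (length 2)
  C: 000 (length 3)
Average code length: 164/75 = 2.1867 bits/symbol


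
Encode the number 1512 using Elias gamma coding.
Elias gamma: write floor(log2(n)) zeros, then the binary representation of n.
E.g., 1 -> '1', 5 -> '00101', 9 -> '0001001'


num_bits = floor(log2(1512)) + 1 = 11
leading_zeros = num_bits - 1 = 10
binary(1512) = 10111101000

Elias gamma(1512) = '0000000000' + '10111101000' = 000000000010111101000 (21 bits)


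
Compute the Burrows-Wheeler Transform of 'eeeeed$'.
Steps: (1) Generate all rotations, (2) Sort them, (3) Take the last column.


Rotations (sorted):
  0: $eeeeed -> last char: d
  1: d$eeeee -> last char: e
  2: ed$eeee -> last char: e
  3: eed$eee -> last char: e
  4: eeed$ee -> last char: e
  5: eeeed$e -> last char: e
  6: eeeeed$ -> last char: $


BWT = deeeee$


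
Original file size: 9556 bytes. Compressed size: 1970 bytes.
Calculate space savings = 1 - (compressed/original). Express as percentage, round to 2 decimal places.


ratio = compressed/original = 1970/9556 = 0.206153
savings = 1 - ratio = 1 - 0.206153 = 0.793847
as a percentage: 0.793847 * 100 = 79.38%

Space savings = 1 - 1970/9556 = 79.38%


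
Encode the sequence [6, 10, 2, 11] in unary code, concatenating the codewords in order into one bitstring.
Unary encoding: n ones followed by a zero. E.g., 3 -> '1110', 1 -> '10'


Encode each number as n ones followed by a terminating 0:
  6 -> 1111110 (7 bits)
  10 -> 11111111110 (11 bits)
  2 -> 110 (3 bits)
  11 -> 111111111110 (12 bits)
Total length = 7 + 11 + 3 + 12 = 33 bits.

Unary([6, 10, 2, 11]) = 111111011111111110110111111111110 (33 bits)


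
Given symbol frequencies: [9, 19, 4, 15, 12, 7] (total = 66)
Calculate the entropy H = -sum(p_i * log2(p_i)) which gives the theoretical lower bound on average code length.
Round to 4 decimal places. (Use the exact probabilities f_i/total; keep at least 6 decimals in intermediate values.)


Per-symbol terms -p_i * log2(p_i) with p_i = f_i/66:
  p = 9/66 = 0.136364: log2(p) = -2.874469, -p*log2(p) = 0.391973
  p = 19/66 = 0.287879: log2(p) = -1.796467, -p*log2(p) = 0.517165
  p = 4/66 = 0.060606: log2(p) = -4.044394, -p*log2(p) = 0.245115
  p = 15/66 = 0.227273: log2(p) = -2.137504, -p*log2(p) = 0.485796
  p = 12/66 = 0.181818: log2(p) = -2.459432, -p*log2(p) = 0.447169
  p = 7/66 = 0.106061: log2(p) = -3.237039, -p*log2(p) = 0.343322
H = 0.391973 + 0.517165 + 0.245115 + 0.485796 + 0.447169 + 0.343322 = 2.430540

H = 2.4305 bits/symbol


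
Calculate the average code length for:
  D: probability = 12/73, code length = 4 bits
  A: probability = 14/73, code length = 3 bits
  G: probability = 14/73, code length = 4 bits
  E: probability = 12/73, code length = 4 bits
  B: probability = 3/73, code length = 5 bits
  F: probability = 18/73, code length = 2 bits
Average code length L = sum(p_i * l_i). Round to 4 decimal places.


Weighted contributions p_i * l_i:
  D: (12/73) * 4 = 48/73
  A: (14/73) * 3 = 42/73
  G: (14/73) * 4 = 56/73
  E: (12/73) * 4 = 48/73
  B: (3/73) * 5 = 15/73
  F: (18/73) * 2 = 36/73
Sum = (48 + 42 + 56 + 48 + 15 + 36)/73 = 245/73

L = 245/73 = 3.3562 bits/symbol


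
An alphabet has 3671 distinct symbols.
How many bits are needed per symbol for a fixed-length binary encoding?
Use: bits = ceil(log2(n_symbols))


log2(3671) = 11.842
Bracket: 2^11 = 2048 < 3671 <= 2^12 = 4096
So ceil(log2(3671)) = 12

bits = ceil(log2(3671)) = ceil(11.842) = 12 bits


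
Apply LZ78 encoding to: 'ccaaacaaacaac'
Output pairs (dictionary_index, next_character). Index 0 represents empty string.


LZ78 encoding steps:
Dictionary: {0: ''}
Step 1: w='' (idx 0), next='c' -> output (0, 'c'), add 'c' as idx 1
Step 2: w='c' (idx 1), next='a' -> output (1, 'a'), add 'ca' as idx 2
Step 3: w='' (idx 0), next='a' -> output (0, 'a'), add 'a' as idx 3
Step 4: w='a' (idx 3), next='c' -> output (3, 'c'), add 'ac' as idx 4
Step 5: w='a' (idx 3), next='a' -> output (3, 'a'), add 'aa' as idx 5
Step 6: w='ac' (idx 4), next='a' -> output (4, 'a'), add 'aca' as idx 6
Step 7: w='ac' (idx 4), end of input -> output (4, '')


Encoded: [(0, 'c'), (1, 'a'), (0, 'a'), (3, 'c'), (3, 'a'), (4, 'a'), (4, '')]


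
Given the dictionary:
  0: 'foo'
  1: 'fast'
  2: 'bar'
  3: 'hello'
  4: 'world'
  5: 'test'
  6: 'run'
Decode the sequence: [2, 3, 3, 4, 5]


Look up each index in the dictionary:
  2 -> 'bar'
  3 -> 'hello'
  3 -> 'hello'
  4 -> 'world'
  5 -> 'test'

Decoded: "bar hello hello world test"


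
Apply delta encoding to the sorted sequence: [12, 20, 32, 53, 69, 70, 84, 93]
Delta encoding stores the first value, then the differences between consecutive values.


First value: 12
Deltas:
  20 - 12 = 8
  32 - 20 = 12
  53 - 32 = 21
  69 - 53 = 16
  70 - 69 = 1
  84 - 70 = 14
  93 - 84 = 9


Delta encoded: [12, 8, 12, 21, 16, 1, 14, 9]


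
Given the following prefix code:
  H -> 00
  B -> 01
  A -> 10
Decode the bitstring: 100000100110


Decoding step by step:
Bits 10 -> A
Bits 00 -> H
Bits 00 -> H
Bits 10 -> A
Bits 01 -> B
Bits 10 -> A


Decoded message: AHHABA


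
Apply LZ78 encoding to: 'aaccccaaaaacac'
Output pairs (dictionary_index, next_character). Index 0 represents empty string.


LZ78 encoding steps:
Dictionary: {0: ''}
Step 1: w='' (idx 0), next='a' -> output (0, 'a'), add 'a' as idx 1
Step 2: w='a' (idx 1), next='c' -> output (1, 'c'), add 'ac' as idx 2
Step 3: w='' (idx 0), next='c' -> output (0, 'c'), add 'c' as idx 3
Step 4: w='c' (idx 3), next='c' -> output (3, 'c'), add 'cc' as idx 4
Step 5: w='a' (idx 1), next='a' -> output (1, 'a'), add 'aa' as idx 5
Step 6: w='aa' (idx 5), next='a' -> output (5, 'a'), add 'aaa' as idx 6
Step 7: w='c' (idx 3), next='a' -> output (3, 'a'), add 'ca' as idx 7
Step 8: w='c' (idx 3), end of input -> output (3, '')


Encoded: [(0, 'a'), (1, 'c'), (0, 'c'), (3, 'c'), (1, 'a'), (5, 'a'), (3, 'a'), (3, '')]


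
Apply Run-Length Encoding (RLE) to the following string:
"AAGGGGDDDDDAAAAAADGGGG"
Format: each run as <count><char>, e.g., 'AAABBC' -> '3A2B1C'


Scanning runs left to right:
  i=0: run of 'A' x 2 -> '2A'
  i=2: run of 'G' x 4 -> '4G'
  i=6: run of 'D' x 5 -> '5D'
  i=11: run of 'A' x 6 -> '6A'
  i=17: run of 'D' x 1 -> '1D'
  i=18: run of 'G' x 4 -> '4G'

RLE = 2A4G5D6A1D4G


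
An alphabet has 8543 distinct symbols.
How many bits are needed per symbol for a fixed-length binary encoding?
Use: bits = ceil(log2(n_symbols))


log2(8543) = 13.0605
Bracket: 2^13 = 8192 < 8543 <= 2^14 = 16384
So ceil(log2(8543)) = 14

bits = ceil(log2(8543)) = ceil(13.0605) = 14 bits


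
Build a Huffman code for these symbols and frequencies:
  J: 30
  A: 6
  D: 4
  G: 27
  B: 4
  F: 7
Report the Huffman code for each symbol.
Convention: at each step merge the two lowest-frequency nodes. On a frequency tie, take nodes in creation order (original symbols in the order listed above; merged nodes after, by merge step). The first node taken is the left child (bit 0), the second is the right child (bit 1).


Huffman tree construction:
Step 1: Merge D(4) + B(4) = 8
Step 2: Merge A(6) + F(7) = 13
Step 3: Merge (D+B)(8) + (A+F)(13) = 21
Step 4: Merge ((D+B)+(A+F))(21) + G(27) = 48
Step 5: Merge J(30) + (((D+B)+(A+F))+G)(48) = 78
Read each symbol's code off the tree from the root (left child = 0, right child = 1).

Codes:
  J: 0 (length 1)
  A: 1010 (length 4)
  D: 1000 (length 4)
  G: 11 (length 2)
  B: 1001 (length 4)
  F: 1011 (length 4)
Average code length: 168/78 = 2.1538 bits/symbol


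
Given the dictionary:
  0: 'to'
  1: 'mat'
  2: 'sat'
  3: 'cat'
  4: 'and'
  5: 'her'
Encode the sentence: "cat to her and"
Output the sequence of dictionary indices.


Look up each word in the dictionary:
  'cat' -> 3
  'to' -> 0
  'her' -> 5
  'and' -> 4

Encoded: [3, 0, 5, 4]


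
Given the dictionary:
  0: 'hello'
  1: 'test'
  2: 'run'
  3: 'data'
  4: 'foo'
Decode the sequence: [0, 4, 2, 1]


Look up each index in the dictionary:
  0 -> 'hello'
  4 -> 'foo'
  2 -> 'run'
  1 -> 'test'

Decoded: "hello foo run test"


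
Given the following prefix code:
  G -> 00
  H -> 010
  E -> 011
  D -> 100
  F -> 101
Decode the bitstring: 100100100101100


Decoding step by step:
Bits 100 -> D
Bits 100 -> D
Bits 100 -> D
Bits 101 -> F
Bits 100 -> D


Decoded message: DDDFD


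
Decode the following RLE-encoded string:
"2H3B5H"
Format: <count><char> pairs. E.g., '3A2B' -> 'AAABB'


Expanding each <count><char> pair:
  2H -> 'HH'
  3B -> 'BBB'
  5H -> 'HHHHH'

Decoded = HHBBBHHHHH


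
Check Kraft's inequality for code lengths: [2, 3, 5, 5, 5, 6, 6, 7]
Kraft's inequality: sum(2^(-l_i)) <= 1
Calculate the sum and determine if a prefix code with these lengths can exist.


Sum = 2^(-2) + 2^(-3) + 2^(-5) + 2^(-5) + 2^(-5) + 2^(-6) + 2^(-6) + 2^(-7)
    = 0.25 + 0.125 + 0.03125 + 0.03125 + 0.03125 + 0.015625 + 0.015625 + 0.0078125
    = 65/128 = 0.5078125
Since 0.5078125 <= 1, Kraft's inequality IS satisfied.
A prefix code with these lengths CAN exist.

Kraft sum = 0.5078125. Satisfied.


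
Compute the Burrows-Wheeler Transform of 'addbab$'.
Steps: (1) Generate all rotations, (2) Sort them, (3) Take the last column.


Rotations (sorted):
  0: $addbab -> last char: b
  1: ab$addb -> last char: b
  2: addbab$ -> last char: $
  3: b$addba -> last char: a
  4: bab$add -> last char: d
  5: dbab$ad -> last char: d
  6: ddbab$a -> last char: a


BWT = bb$adda


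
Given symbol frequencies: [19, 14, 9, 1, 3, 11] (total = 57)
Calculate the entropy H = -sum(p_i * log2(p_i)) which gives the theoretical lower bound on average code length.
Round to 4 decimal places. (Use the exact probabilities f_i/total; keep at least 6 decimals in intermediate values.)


Per-symbol terms -p_i * log2(p_i) with p_i = f_i/57:
  p = 19/57 = 0.333333: log2(p) = -1.584963, -p*log2(p) = 0.528321
  p = 14/57 = 0.245614: log2(p) = -2.025535, -p*log2(p) = 0.497500
  p = 9/57 = 0.157895: log2(p) = -2.662965, -p*log2(p) = 0.420468
  p = 1/57 = 0.017544: log2(p) = -5.832890, -p*log2(p) = 0.102331
  p = 3/57 = 0.052632: log2(p) = -4.247928, -p*log2(p) = 0.223575
  p = 11/57 = 0.192982: log2(p) = -2.373458, -p*log2(p) = 0.458036
H = 0.528321 + 0.497500 + 0.420468 + 0.102331 + 0.223575 + 0.458036 = 2.230231

H = 2.2302 bits/symbol


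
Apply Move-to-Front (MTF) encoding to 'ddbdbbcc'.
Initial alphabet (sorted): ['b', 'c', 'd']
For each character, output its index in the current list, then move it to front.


MTF encoding:
'd': index 2 in ['b', 'c', 'd'] -> ['d', 'b', 'c']
'd': index 0 in ['d', 'b', 'c'] -> ['d', 'b', 'c']
'b': index 1 in ['d', 'b', 'c'] -> ['b', 'd', 'c']
'd': index 1 in ['b', 'd', 'c'] -> ['d', 'b', 'c']
'b': index 1 in ['d', 'b', 'c'] -> ['b', 'd', 'c']
'b': index 0 in ['b', 'd', 'c'] -> ['b', 'd', 'c']
'c': index 2 in ['b', 'd', 'c'] -> ['c', 'b', 'd']
'c': index 0 in ['c', 'b', 'd'] -> ['c', 'b', 'd']


Output: [2, 0, 1, 1, 1, 0, 2, 0]


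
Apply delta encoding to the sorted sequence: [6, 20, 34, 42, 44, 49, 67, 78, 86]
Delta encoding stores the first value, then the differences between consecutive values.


First value: 6
Deltas:
  20 - 6 = 14
  34 - 20 = 14
  42 - 34 = 8
  44 - 42 = 2
  49 - 44 = 5
  67 - 49 = 18
  78 - 67 = 11
  86 - 78 = 8


Delta encoded: [6, 14, 14, 8, 2, 5, 18, 11, 8]


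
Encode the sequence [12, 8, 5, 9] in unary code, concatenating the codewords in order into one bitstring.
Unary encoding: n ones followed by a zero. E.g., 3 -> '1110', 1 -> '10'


Encode each number as n ones followed by a terminating 0:
  12 -> 1111111111110 (13 bits)
  8 -> 111111110 (9 bits)
  5 -> 111110 (6 bits)
  9 -> 1111111110 (10 bits)
Total length = 13 + 9 + 6 + 10 = 38 bits.

Unary([12, 8, 5, 9]) = 11111111111101111111101111101111111110 (38 bits)


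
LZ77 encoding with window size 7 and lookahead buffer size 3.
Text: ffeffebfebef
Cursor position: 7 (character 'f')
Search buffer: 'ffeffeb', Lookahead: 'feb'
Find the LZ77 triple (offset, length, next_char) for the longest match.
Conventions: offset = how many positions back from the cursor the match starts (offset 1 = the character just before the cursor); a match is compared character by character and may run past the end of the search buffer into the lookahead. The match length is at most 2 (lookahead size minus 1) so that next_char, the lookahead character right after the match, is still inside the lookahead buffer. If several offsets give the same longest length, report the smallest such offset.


Try each offset into the search buffer:
  offset=1 (pos 6, char 'b'): match length 0
  offset=2 (pos 5, char 'e'): match length 0
  offset=3 (pos 4, char 'f'): match length 2
  offset=4 (pos 3, char 'f'): match length 1
  offset=5 (pos 2, char 'e'): match length 0
  offset=6 (pos 1, char 'f'): match length 2
  offset=7 (pos 0, char 'f'): match length 1
Longest match has length 2, found at offsets 3, 6; take the smallest, offset 3.
next_char = character at position 7 + 2 = 9 -> 'b'

Best match: offset=3, length=2 (matching 'fe' starting at position 4)
LZ77 triple: (3, 2, 'b')


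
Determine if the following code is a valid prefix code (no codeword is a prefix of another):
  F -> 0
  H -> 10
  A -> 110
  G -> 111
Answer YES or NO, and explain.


Checking each pair (does one codeword prefix another?):
  F='0' vs H='10': no prefix
  F='0' vs A='110': no prefix
  F='0' vs G='111': no prefix
  H='10' vs F='0': no prefix
  H='10' vs A='110': no prefix
  H='10' vs G='111': no prefix
  A='110' vs F='0': no prefix
  A='110' vs H='10': no prefix
  A='110' vs G='111': no prefix
  G='111' vs F='0': no prefix
  G='111' vs H='10': no prefix
  G='111' vs A='110': no prefix
No violation found over all pairs.

YES -- this is a valid prefix code. No codeword is a prefix of any other codeword.


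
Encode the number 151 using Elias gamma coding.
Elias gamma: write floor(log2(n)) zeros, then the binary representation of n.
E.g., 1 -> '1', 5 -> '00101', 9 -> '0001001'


num_bits = floor(log2(151)) + 1 = 8
leading_zeros = num_bits - 1 = 7
binary(151) = 10010111

Elias gamma(151) = '0000000' + '10010111' = 000000010010111 (15 bits)


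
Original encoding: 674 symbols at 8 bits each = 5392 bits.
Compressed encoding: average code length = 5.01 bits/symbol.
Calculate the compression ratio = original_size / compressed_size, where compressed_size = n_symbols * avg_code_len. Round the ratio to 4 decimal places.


original_size = n_symbols * orig_bits = 674 * 8 = 5392 bits
compressed_size = n_symbols * avg_code_len = 674 * 5.01 = 3376.74 bits
ratio = original_size / compressed_size = 5392 / 3376.74 = 1.5968

Compression ratio = 1.5968


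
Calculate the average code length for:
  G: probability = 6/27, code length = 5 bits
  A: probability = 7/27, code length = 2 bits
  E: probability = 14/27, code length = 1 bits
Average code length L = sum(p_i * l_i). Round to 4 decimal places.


Weighted contributions p_i * l_i:
  G: (6/27) * 5 = 30/27
  A: (7/27) * 2 = 14/27
  E: (14/27) * 1 = 14/27
Sum = (30 + 14 + 14)/27 = 58/27

L = 58/27 = 2.1481 bits/symbol


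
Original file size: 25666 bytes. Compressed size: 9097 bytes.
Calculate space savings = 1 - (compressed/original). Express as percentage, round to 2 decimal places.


ratio = compressed/original = 9097/25666 = 0.354438
savings = 1 - ratio = 1 - 0.354438 = 0.645562
as a percentage: 0.645562 * 100 = 64.56%

Space savings = 1 - 9097/25666 = 64.56%


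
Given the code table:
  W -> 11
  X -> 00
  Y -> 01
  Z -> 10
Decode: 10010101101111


Decoding:
10 -> Z
01 -> Y
01 -> Y
01 -> Y
10 -> Z
11 -> W
11 -> W


Result: ZYYYZWW


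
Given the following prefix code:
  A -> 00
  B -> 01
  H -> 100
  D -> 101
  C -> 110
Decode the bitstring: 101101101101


Decoding step by step:
Bits 101 -> D
Bits 101 -> D
Bits 101 -> D
Bits 101 -> D


Decoded message: DDDD


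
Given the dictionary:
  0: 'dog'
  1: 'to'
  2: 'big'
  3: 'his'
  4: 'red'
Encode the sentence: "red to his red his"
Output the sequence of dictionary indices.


Look up each word in the dictionary:
  'red' -> 4
  'to' -> 1
  'his' -> 3
  'red' -> 4
  'his' -> 3

Encoded: [4, 1, 3, 4, 3]


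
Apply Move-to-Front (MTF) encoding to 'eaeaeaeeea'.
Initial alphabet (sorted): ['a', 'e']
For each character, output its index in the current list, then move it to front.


MTF encoding:
'e': index 1 in ['a', 'e'] -> ['e', 'a']
'a': index 1 in ['e', 'a'] -> ['a', 'e']
'e': index 1 in ['a', 'e'] -> ['e', 'a']
'a': index 1 in ['e', 'a'] -> ['a', 'e']
'e': index 1 in ['a', 'e'] -> ['e', 'a']
'a': index 1 in ['e', 'a'] -> ['a', 'e']
'e': index 1 in ['a', 'e'] -> ['e', 'a']
'e': index 0 in ['e', 'a'] -> ['e', 'a']
'e': index 0 in ['e', 'a'] -> ['e', 'a']
'a': index 1 in ['e', 'a'] -> ['a', 'e']


Output: [1, 1, 1, 1, 1, 1, 1, 0, 0, 1]


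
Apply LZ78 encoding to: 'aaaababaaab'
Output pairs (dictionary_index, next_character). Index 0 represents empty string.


LZ78 encoding steps:
Dictionary: {0: ''}
Step 1: w='' (idx 0), next='a' -> output (0, 'a'), add 'a' as idx 1
Step 2: w='a' (idx 1), next='a' -> output (1, 'a'), add 'aa' as idx 2
Step 3: w='a' (idx 1), next='b' -> output (1, 'b'), add 'ab' as idx 3
Step 4: w='ab' (idx 3), next='a' -> output (3, 'a'), add 'aba' as idx 4
Step 5: w='aa' (idx 2), next='b' -> output (2, 'b'), add 'aab' as idx 5


Encoded: [(0, 'a'), (1, 'a'), (1, 'b'), (3, 'a'), (2, 'b')]


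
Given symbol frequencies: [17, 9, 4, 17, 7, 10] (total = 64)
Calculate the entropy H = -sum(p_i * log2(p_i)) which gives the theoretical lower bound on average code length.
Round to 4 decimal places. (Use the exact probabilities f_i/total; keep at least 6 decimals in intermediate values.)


Per-symbol terms -p_i * log2(p_i) with p_i = f_i/64:
  p = 17/64 = 0.265625: log2(p) = -1.912537, -p*log2(p) = 0.508018
  p = 9/64 = 0.140625: log2(p) = -2.830075, -p*log2(p) = 0.397979
  p = 4/64 = 0.062500: log2(p) = -4.000000, -p*log2(p) = 0.250000
  p = 17/64 = 0.265625: log2(p) = -1.912537, -p*log2(p) = 0.508018
  p = 7/64 = 0.109375: log2(p) = -3.192645, -p*log2(p) = 0.349196
  p = 10/64 = 0.156250: log2(p) = -2.678072, -p*log2(p) = 0.418449
H = 0.508018 + 0.397979 + 0.250000 + 0.508018 + 0.349196 + 0.418449 = 2.431660

H = 2.4317 bits/symbol


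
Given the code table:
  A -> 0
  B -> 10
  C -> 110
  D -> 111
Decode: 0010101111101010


Decoding:
0 -> A
0 -> A
10 -> B
10 -> B
111 -> D
110 -> C
10 -> B
10 -> B


Result: AABBDCBB


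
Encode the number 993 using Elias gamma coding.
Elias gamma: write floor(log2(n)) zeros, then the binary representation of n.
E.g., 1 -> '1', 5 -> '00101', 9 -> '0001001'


num_bits = floor(log2(993)) + 1 = 10
leading_zeros = num_bits - 1 = 9
binary(993) = 1111100001

Elias gamma(993) = '000000000' + '1111100001' = 0000000001111100001 (19 bits)


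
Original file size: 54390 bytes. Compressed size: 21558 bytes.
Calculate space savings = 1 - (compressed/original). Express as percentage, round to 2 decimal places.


ratio = compressed/original = 21558/54390 = 0.39636
savings = 1 - ratio = 1 - 0.39636 = 0.60364
as a percentage: 0.60364 * 100 = 60.36%

Space savings = 1 - 21558/54390 = 60.36%


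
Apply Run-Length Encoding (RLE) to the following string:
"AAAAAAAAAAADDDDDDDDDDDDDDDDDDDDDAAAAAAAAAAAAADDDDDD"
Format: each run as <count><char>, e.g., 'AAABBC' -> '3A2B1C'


Scanning runs left to right:
  i=0: run of 'A' x 11 -> '11A'
  i=11: run of 'D' x 21 -> '21D'
  i=32: run of 'A' x 13 -> '13A'
  i=45: run of 'D' x 6 -> '6D'

RLE = 11A21D13A6D


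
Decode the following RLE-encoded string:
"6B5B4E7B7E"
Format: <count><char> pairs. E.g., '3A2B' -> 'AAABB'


Expanding each <count><char> pair:
  6B -> 'BBBBBB'
  5B -> 'BBBBB'
  4E -> 'EEEE'
  7B -> 'BBBBBBB'
  7E -> 'EEEEEEE'

Decoded = BBBBBBBBBBBEEEEBBBBBBBEEEEEEE


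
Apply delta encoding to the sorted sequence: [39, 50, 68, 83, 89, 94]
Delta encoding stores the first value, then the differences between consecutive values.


First value: 39
Deltas:
  50 - 39 = 11
  68 - 50 = 18
  83 - 68 = 15
  89 - 83 = 6
  94 - 89 = 5


Delta encoded: [39, 11, 18, 15, 6, 5]


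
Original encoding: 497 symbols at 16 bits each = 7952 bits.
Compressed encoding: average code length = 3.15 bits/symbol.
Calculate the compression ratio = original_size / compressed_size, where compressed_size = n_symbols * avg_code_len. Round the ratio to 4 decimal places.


original_size = n_symbols * orig_bits = 497 * 16 = 7952 bits
compressed_size = n_symbols * avg_code_len = 497 * 3.15 = 1565.55 bits
ratio = original_size / compressed_size = 7952 / 1565.55 = 5.0794

Compression ratio = 5.0794


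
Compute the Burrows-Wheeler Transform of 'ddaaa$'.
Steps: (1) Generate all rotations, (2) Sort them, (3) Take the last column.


Rotations (sorted):
  0: $ddaaa -> last char: a
  1: a$ddaa -> last char: a
  2: aa$dda -> last char: a
  3: aaa$dd -> last char: d
  4: daaa$d -> last char: d
  5: ddaaa$ -> last char: $


BWT = aaadd$


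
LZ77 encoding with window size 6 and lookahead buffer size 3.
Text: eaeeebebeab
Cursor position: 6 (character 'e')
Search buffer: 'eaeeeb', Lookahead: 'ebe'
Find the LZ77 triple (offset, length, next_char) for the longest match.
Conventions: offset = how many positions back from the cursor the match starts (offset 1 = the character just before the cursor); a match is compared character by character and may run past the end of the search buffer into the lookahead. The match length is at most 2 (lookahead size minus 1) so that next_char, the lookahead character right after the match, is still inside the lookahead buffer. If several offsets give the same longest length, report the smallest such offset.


Try each offset into the search buffer:
  offset=1 (pos 5, char 'b'): match length 0
  offset=2 (pos 4, char 'e'): match length 2
  offset=3 (pos 3, char 'e'): match length 1
  offset=4 (pos 2, char 'e'): match length 1
  offset=5 (pos 1, char 'a'): match length 0
  offset=6 (pos 0, char 'e'): match length 1
Longest match has length 2 at offset 2.
next_char = character at position 6 + 2 = 8 -> 'e'

Best match: offset=2, length=2 (matching 'eb' starting at position 4)
LZ77 triple: (2, 2, 'e')


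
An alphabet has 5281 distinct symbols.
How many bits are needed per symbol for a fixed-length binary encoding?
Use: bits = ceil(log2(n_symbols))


log2(5281) = 12.3666
Bracket: 2^12 = 4096 < 5281 <= 2^13 = 8192
So ceil(log2(5281)) = 13

bits = ceil(log2(5281)) = ceil(12.3666) = 13 bits


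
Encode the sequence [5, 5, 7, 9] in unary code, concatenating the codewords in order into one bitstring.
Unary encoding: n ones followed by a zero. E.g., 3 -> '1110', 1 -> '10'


Encode each number as n ones followed by a terminating 0:
  5 -> 111110 (6 bits)
  5 -> 111110 (6 bits)
  7 -> 11111110 (8 bits)
  9 -> 1111111110 (10 bits)
Total length = 6 + 6 + 8 + 10 = 30 bits.

Unary([5, 5, 7, 9]) = 111110111110111111101111111110 (30 bits)


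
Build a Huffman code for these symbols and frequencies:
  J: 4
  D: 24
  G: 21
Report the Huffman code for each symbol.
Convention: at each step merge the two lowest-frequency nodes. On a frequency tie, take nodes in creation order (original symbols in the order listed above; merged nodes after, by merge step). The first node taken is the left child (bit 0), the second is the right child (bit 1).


Huffman tree construction:
Step 1: Merge J(4) + G(21) = 25
Step 2: Merge D(24) + (J+G)(25) = 49
Read each symbol's code off the tree from the root (left child = 0, right child = 1).

Codes:
  J: 10 (length 2)
  D: 0 (length 1)
  G: 11 (length 2)
Average code length: 74/49 = 1.5102 bits/symbol


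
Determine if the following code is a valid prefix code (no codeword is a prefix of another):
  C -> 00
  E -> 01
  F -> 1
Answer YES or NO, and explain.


Checking each pair (does one codeword prefix another?):
  C='00' vs E='01': no prefix
  C='00' vs F='1': no prefix
  E='01' vs C='00': no prefix
  E='01' vs F='1': no prefix
  F='1' vs C='00': no prefix
  F='1' vs E='01': no prefix
No violation found over all pairs.

YES -- this is a valid prefix code. No codeword is a prefix of any other codeword.


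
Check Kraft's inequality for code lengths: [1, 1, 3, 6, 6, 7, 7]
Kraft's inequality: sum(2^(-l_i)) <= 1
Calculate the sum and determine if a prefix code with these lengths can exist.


Sum = 2^(-1) + 2^(-1) + 2^(-3) + 2^(-6) + 2^(-6) + 2^(-7) + 2^(-7)
    = 0.5 + 0.5 + 0.125 + 0.015625 + 0.015625 + 0.0078125 + 0.0078125
    = 150/128 = 1.171875
Since 1.171875 > 1, Kraft's inequality is NOT satisfied.
A prefix code with these lengths CANNOT exist.

Kraft sum = 1.171875. Not satisfied.


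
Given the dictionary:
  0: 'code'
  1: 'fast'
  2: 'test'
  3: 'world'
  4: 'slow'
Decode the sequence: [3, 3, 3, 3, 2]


Look up each index in the dictionary:
  3 -> 'world'
  3 -> 'world'
  3 -> 'world'
  3 -> 'world'
  2 -> 'test'

Decoded: "world world world world test"


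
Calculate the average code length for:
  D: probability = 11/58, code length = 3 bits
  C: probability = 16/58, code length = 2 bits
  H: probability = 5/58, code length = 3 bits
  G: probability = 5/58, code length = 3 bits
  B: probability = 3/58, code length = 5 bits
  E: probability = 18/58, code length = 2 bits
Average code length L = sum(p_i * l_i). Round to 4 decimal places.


Weighted contributions p_i * l_i:
  D: (11/58) * 3 = 33/58
  C: (16/58) * 2 = 32/58
  H: (5/58) * 3 = 15/58
  G: (5/58) * 3 = 15/58
  B: (3/58) * 5 = 15/58
  E: (18/58) * 2 = 36/58
Sum = (33 + 32 + 15 + 15 + 15 + 36)/58 = 146/58

L = 146/58 = 2.5172 bits/symbol


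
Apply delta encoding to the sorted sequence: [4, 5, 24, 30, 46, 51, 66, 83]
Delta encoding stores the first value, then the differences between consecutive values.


First value: 4
Deltas:
  5 - 4 = 1
  24 - 5 = 19
  30 - 24 = 6
  46 - 30 = 16
  51 - 46 = 5
  66 - 51 = 15
  83 - 66 = 17


Delta encoded: [4, 1, 19, 6, 16, 5, 15, 17]
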